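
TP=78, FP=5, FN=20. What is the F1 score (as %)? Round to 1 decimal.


Precision = TP / (TP + FP) = 78 / 83 = 0.9398
Recall = TP / (TP + FN) = 78 / 98 = 0.7959
F1 = 2 * P * R / (P + R)
= 2 * 0.9398 * 0.7959 / (0.9398 + 0.7959)
= 1.4959 / 1.7357
= 0.8619
As percentage: 86.2%

86.2


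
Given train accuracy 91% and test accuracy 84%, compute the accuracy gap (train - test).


Gap = train_accuracy - test_accuracy
= 91 - 84
= 7%
This moderate gap may indicate mild overfitting.

7


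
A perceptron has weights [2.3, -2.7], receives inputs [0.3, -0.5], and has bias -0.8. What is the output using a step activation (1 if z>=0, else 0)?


z = w . x + b
= 2.3*0.3 + -2.7*-0.5 + -0.8
= 0.69 + 1.35 + -0.8
= 2.04 + -0.8
= 1.24
Since z = 1.24 >= 0, output = 1

1


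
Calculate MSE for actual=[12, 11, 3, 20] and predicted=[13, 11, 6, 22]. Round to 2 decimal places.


Differences: [-1, 0, -3, -2]
Squared errors: [1, 0, 9, 4]
Sum of squared errors = 14
MSE = 14 / 4 = 3.50

3.50


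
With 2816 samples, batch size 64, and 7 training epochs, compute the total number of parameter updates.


Iterations per epoch = 2816 / 64 = 44
Total updates = iterations_per_epoch * epochs
= 44 * 7
= 308

308


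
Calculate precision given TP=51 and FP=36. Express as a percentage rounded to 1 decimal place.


Precision = TP / (TP + FP) * 100
= 51 / (51 + 36)
= 51 / 87
= 0.5862
= 58.6%

58.6


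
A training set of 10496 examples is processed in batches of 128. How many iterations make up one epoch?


Iterations per epoch = dataset_size / batch_size
= 10496 / 128
= 82

82


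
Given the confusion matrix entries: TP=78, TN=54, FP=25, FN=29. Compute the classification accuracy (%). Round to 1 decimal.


Accuracy = (TP + TN) / (TP + TN + FP + FN) * 100
= (78 + 54) / (78 + 54 + 25 + 29)
= 132 / 186
= 0.7097
= 71.0%

71.0


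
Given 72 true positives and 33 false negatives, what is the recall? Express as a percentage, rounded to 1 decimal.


Recall = TP / (TP + FN) * 100
= 72 / (72 + 33)
= 72 / 105
= 0.6857
= 68.6%

68.6


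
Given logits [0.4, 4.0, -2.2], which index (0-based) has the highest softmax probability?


Softmax is a monotonic transformation, so it preserves the argmax.
We need to find the index of the maximum logit.
Index 0: 0.4
Index 1: 4.0
Index 2: -2.2
Maximum logit = 4.0 at index 1

1


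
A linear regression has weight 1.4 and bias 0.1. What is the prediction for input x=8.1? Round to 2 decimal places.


y = 1.4 * 8.1 + (0.1)
= 11.34 + (0.1)
= 11.44

11.44


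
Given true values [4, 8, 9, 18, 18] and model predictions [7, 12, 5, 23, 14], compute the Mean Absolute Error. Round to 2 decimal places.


Absolute errors: [3, 4, 4, 5, 4]
Sum of absolute errors = 20
MAE = 20 / 5 = 4.00

4.00


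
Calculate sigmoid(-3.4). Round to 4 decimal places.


sigmoid(z) = 1 / (1 + exp(-z))
exp(-(-3.4)) = exp(3.4) = 29.9641
1 + 29.9641 = 30.9641
1 / 30.9641 = 0.0323

0.0323


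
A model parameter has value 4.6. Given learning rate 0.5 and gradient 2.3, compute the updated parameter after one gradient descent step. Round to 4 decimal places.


w_new = w_old - lr * gradient
= 4.6 - 0.5 * 2.3
= 4.6 - (1.15)
= 3.4500

3.4500


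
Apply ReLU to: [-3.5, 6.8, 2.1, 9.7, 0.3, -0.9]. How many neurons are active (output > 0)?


ReLU(x) = max(0, x) for each element:
ReLU(-3.5) = 0
ReLU(6.8) = 6.8
ReLU(2.1) = 2.1
ReLU(9.7) = 9.7
ReLU(0.3) = 0.3
ReLU(-0.9) = 0
Active neurons (>0): 4

4


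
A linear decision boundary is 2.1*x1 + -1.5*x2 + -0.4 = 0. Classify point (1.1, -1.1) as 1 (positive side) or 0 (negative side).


Compute 2.1 * 1.1 + -1.5 * -1.1 + -0.4
= 2.31 + 1.65 + -0.4
= 3.56
Since 3.56 >= 0, the point is on the positive side.

1


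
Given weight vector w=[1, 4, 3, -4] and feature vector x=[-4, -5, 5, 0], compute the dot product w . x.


Element-wise products:
1 * -4 = -4
4 * -5 = -20
3 * 5 = 15
-4 * 0 = 0
Sum = -4 + -20 + 15 + 0
= -9

-9


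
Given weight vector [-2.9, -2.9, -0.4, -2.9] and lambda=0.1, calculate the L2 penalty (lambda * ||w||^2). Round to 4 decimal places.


Squaring each weight:
(-2.9)^2 = 8.41
(-2.9)^2 = 8.41
(-0.4)^2 = 0.16
(-2.9)^2 = 8.41
Sum of squares = 25.39
Penalty = 0.1 * 25.39 = 2.5390

2.5390


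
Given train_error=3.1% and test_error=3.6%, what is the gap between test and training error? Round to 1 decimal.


Generalization gap = test_error - train_error
= 3.6 - 3.1
= 0.5%
A small gap suggests good generalization.

0.5


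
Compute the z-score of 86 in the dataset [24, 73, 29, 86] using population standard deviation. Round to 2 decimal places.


Mean = (24 + 73 + 29 + 86) / 4 = 53.0
Variance = sum((x_i - mean)^2) / n = 726.5
Std = sqrt(726.5) = 26.9537
Z = (x - mean) / std
= (86 - 53.0) / 26.9537
= 33.0 / 26.9537
= 1.22

1.22


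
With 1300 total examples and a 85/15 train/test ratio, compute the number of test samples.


Train samples = 1300 * 85% = 1105
Test samples = 1300 - 1105
= 195

195


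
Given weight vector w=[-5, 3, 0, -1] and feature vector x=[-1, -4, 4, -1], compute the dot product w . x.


Element-wise products:
-5 * -1 = 5
3 * -4 = -12
0 * 4 = 0
-1 * -1 = 1
Sum = 5 + -12 + 0 + 1
= -6

-6


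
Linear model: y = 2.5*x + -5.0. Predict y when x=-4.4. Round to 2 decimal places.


y = 2.5 * -4.4 + (-5.0)
= -11.0 + (-5.0)
= -16.00

-16.00


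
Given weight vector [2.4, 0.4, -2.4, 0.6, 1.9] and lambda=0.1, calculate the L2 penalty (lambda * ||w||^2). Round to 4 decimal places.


Squaring each weight:
2.4^2 = 5.76
0.4^2 = 0.16
(-2.4)^2 = 5.76
0.6^2 = 0.36
1.9^2 = 3.61
Sum of squares = 15.65
Penalty = 0.1 * 15.65 = 1.5650

1.5650


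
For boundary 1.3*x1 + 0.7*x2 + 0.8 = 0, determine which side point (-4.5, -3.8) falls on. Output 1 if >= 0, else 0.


Compute 1.3 * -4.5 + 0.7 * -3.8 + 0.8
= -5.85 + -2.66 + 0.8
= -7.71
Since -7.71 < 0, the point is on the negative side.

0


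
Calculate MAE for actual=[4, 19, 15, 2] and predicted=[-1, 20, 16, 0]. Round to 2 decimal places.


Absolute errors: [5, 1, 1, 2]
Sum of absolute errors = 9
MAE = 9 / 4 = 2.25

2.25


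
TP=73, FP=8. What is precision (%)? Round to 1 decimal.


Precision = TP / (TP + FP) * 100
= 73 / (73 + 8)
= 73 / 81
= 0.9012
= 90.1%

90.1


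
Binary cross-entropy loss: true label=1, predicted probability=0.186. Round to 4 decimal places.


For y=1: Loss = -log(p)
= -log(0.186)
= -(-1.682)
= 1.6820

1.6820


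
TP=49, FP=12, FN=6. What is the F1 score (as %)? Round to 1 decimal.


Precision = TP / (TP + FP) = 49 / 61 = 0.8033
Recall = TP / (TP + FN) = 49 / 55 = 0.8909
F1 = 2 * P * R / (P + R)
= 2 * 0.8033 * 0.8909 / (0.8033 + 0.8909)
= 1.4313 / 1.6942
= 0.8448
As percentage: 84.5%

84.5


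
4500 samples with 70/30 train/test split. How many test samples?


Train samples = 4500 * 70% = 3150
Test samples = 4500 - 3150
= 1350

1350


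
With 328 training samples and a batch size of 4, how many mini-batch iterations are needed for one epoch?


Iterations per epoch = dataset_size / batch_size
= 328 / 4
= 82

82


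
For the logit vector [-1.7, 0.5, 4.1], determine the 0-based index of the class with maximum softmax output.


Softmax is a monotonic transformation, so it preserves the argmax.
We need to find the index of the maximum logit.
Index 0: -1.7
Index 1: 0.5
Index 2: 4.1
Maximum logit = 4.1 at index 2

2


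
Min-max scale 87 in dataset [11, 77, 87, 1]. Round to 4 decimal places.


Min = 1, Max = 87
Range = 87 - 1 = 86
Scaled = (x - min) / (max - min)
= (87 - 1) / 86
= 86 / 86
= 1.0000

1.0000


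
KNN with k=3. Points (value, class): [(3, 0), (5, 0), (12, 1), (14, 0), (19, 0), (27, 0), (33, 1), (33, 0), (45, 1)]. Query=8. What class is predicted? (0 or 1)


Distances from query 8:
Point 5 (class 0): distance = 3
Point 12 (class 1): distance = 4
Point 3 (class 0): distance = 5
K=3 nearest neighbors: classes = [0, 1, 0]
Votes for class 1: 1 / 3
Majority vote => class 0

0


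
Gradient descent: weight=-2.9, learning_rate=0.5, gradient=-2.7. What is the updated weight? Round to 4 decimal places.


w_new = w_old - lr * gradient
= -2.9 - 0.5 * -2.7
= -2.9 - (-1.35)
= -1.5500

-1.5500


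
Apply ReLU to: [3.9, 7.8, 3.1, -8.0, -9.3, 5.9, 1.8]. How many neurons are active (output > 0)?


ReLU(x) = max(0, x) for each element:
ReLU(3.9) = 3.9
ReLU(7.8) = 7.8
ReLU(3.1) = 3.1
ReLU(-8.0) = 0
ReLU(-9.3) = 0
ReLU(5.9) = 5.9
ReLU(1.8) = 1.8
Active neurons (>0): 5

5


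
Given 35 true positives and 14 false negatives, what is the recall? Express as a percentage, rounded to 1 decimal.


Recall = TP / (TP + FN) * 100
= 35 / (35 + 14)
= 35 / 49
= 0.7143
= 71.4%

71.4


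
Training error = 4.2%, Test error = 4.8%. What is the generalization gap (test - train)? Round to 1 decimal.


Generalization gap = test_error - train_error
= 4.8 - 4.2
= 0.6%
A small gap suggests good generalization.

0.6


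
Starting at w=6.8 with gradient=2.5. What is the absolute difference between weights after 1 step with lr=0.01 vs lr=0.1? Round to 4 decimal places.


With lr=0.01: w_new = 6.8 - 0.01 * 2.5 = 6.775
With lr=0.1: w_new = 6.8 - 0.1 * 2.5 = 6.55
Absolute difference = |6.775 - 6.55|
= 0.2250

0.2250


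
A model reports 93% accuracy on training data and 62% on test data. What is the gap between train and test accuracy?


Gap = train_accuracy - test_accuracy
= 93 - 62
= 31%
This large gap strongly indicates overfitting.

31


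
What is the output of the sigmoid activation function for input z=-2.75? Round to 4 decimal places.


sigmoid(z) = 1 / (1 + exp(-z))
exp(-(-2.75)) = exp(2.75) = 15.6426
1 + 15.6426 = 16.6426
1 / 16.6426 = 0.0601

0.0601


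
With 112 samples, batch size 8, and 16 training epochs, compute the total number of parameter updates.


Iterations per epoch = 112 / 8 = 14
Total updates = iterations_per_epoch * epochs
= 14 * 16
= 224

224


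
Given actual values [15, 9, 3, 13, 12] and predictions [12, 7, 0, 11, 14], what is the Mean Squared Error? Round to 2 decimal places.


Differences: [3, 2, 3, 2, -2]
Squared errors: [9, 4, 9, 4, 4]
Sum of squared errors = 30
MSE = 30 / 5 = 6.00

6.00


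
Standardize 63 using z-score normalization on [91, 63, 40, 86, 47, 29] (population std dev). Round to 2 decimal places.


Mean = (91 + 63 + 40 + 86 + 47 + 29) / 6 = 59.3333
Variance = sum((x_i - mean)^2) / n = 528.8889
Std = sqrt(528.8889) = 22.9976
Z = (x - mean) / std
= (63 - 59.3333) / 22.9976
= 3.6667 / 22.9976
= 0.16

0.16


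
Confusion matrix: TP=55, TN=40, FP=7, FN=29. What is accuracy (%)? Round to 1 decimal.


Accuracy = (TP + TN) / (TP + TN + FP + FN) * 100
= (55 + 40) / (55 + 40 + 7 + 29)
= 95 / 131
= 0.7252
= 72.5%

72.5


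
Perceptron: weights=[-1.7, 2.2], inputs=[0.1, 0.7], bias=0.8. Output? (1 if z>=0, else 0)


z = w . x + b
= -1.7*0.1 + 2.2*0.7 + 0.8
= -0.17 + 1.54 + 0.8
= 1.37 + 0.8
= 2.17
Since z = 2.17 >= 0, output = 1

1


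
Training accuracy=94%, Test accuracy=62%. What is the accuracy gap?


Gap = train_accuracy - test_accuracy
= 94 - 62
= 32%
This large gap strongly indicates overfitting.

32


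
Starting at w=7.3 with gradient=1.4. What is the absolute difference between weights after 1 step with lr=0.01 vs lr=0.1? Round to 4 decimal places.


With lr=0.01: w_new = 7.3 - 0.01 * 1.4 = 7.286
With lr=0.1: w_new = 7.3 - 0.1 * 1.4 = 7.16
Absolute difference = |7.286 - 7.16|
= 0.1260

0.1260


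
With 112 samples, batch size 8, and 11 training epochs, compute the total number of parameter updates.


Iterations per epoch = 112 / 8 = 14
Total updates = iterations_per_epoch * epochs
= 14 * 11
= 154

154


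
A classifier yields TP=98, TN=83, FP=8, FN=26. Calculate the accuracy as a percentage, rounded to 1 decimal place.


Accuracy = (TP + TN) / (TP + TN + FP + FN) * 100
= (98 + 83) / (98 + 83 + 8 + 26)
= 181 / 215
= 0.8419
= 84.2%

84.2


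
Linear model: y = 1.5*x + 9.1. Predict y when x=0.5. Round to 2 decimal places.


y = 1.5 * 0.5 + (9.1)
= 0.75 + (9.1)
= 9.85

9.85


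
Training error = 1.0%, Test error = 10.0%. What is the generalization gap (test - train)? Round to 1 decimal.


Generalization gap = test_error - train_error
= 10.0 - 1.0
= 9.0%
A moderate gap.

9.0


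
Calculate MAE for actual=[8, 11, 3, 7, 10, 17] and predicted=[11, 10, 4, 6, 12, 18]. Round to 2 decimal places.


Absolute errors: [3, 1, 1, 1, 2, 1]
Sum of absolute errors = 9
MAE = 9 / 6 = 1.50

1.50


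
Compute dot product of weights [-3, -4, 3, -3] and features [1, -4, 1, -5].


Element-wise products:
-3 * 1 = -3
-4 * -4 = 16
3 * 1 = 3
-3 * -5 = 15
Sum = -3 + 16 + 3 + 15
= 31

31


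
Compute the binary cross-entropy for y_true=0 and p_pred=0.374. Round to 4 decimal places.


For y=0: Loss = -log(1-p)
= -log(1 - 0.374)
= -log(0.626)
= -(-0.4684)
= 0.4684

0.4684


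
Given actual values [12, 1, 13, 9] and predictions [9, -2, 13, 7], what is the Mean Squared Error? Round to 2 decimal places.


Differences: [3, 3, 0, 2]
Squared errors: [9, 9, 0, 4]
Sum of squared errors = 22
MSE = 22 / 4 = 5.50

5.50


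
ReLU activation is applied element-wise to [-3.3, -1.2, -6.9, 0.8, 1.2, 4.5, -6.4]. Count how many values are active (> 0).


ReLU(x) = max(0, x) for each element:
ReLU(-3.3) = 0
ReLU(-1.2) = 0
ReLU(-6.9) = 0
ReLU(0.8) = 0.8
ReLU(1.2) = 1.2
ReLU(4.5) = 4.5
ReLU(-6.4) = 0
Active neurons (>0): 3

3


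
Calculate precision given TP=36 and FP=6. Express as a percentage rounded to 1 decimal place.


Precision = TP / (TP + FP) * 100
= 36 / (36 + 6)
= 36 / 42
= 0.8571
= 85.7%

85.7


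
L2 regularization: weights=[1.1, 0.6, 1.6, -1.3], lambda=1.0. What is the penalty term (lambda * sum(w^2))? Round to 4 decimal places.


Squaring each weight:
1.1^2 = 1.21
0.6^2 = 0.36
1.6^2 = 2.56
(-1.3)^2 = 1.69
Sum of squares = 5.82
Penalty = 1.0 * 5.82 = 5.8200

5.8200


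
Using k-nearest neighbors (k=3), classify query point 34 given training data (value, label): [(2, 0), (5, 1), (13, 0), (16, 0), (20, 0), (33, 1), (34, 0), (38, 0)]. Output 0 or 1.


Distances from query 34:
Point 34 (class 0): distance = 0
Point 33 (class 1): distance = 1
Point 38 (class 0): distance = 4
K=3 nearest neighbors: classes = [0, 1, 0]
Votes for class 1: 1 / 3
Majority vote => class 0

0


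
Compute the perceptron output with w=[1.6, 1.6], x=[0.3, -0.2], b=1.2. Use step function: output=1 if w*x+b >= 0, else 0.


z = w . x + b
= 1.6*0.3 + 1.6*-0.2 + 1.2
= 0.48 + -0.32 + 1.2
= 0.16 + 1.2
= 1.36
Since z = 1.36 >= 0, output = 1

1


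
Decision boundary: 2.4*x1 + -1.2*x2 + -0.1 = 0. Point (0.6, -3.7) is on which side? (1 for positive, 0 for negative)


Compute 2.4 * 0.6 + -1.2 * -3.7 + -0.1
= 1.44 + 4.44 + -0.1
= 5.78
Since 5.78 >= 0, the point is on the positive side.

1


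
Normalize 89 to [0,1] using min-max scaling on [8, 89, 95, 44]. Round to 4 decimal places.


Min = 8, Max = 95
Range = 95 - 8 = 87
Scaled = (x - min) / (max - min)
= (89 - 8) / 87
= 81 / 87
= 0.9310

0.9310


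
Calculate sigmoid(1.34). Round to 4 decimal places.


sigmoid(z) = 1 / (1 + exp(-z))
exp(-(1.34)) = exp(-1.34) = 0.2618
1 + 0.2618 = 1.2618
1 / 1.2618 = 0.7925

0.7925


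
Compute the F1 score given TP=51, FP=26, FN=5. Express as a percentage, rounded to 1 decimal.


Precision = TP / (TP + FP) = 51 / 77 = 0.6623
Recall = TP / (TP + FN) = 51 / 56 = 0.9107
F1 = 2 * P * R / (P + R)
= 2 * 0.6623 * 0.9107 / (0.6623 + 0.9107)
= 1.2064 / 1.5731
= 0.7669
As percentage: 76.7%

76.7


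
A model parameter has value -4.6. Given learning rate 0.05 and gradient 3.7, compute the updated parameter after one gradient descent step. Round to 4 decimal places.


w_new = w_old - lr * gradient
= -4.6 - 0.05 * 3.7
= -4.6 - (0.185)
= -4.7850

-4.7850


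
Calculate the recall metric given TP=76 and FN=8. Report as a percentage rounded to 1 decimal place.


Recall = TP / (TP + FN) * 100
= 76 / (76 + 8)
= 76 / 84
= 0.9048
= 90.5%

90.5


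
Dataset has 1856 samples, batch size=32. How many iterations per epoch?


Iterations per epoch = dataset_size / batch_size
= 1856 / 32
= 58

58


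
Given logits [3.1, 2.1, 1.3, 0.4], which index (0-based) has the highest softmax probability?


Softmax is a monotonic transformation, so it preserves the argmax.
We need to find the index of the maximum logit.
Index 0: 3.1
Index 1: 2.1
Index 2: 1.3
Index 3: 0.4
Maximum logit = 3.1 at index 0

0


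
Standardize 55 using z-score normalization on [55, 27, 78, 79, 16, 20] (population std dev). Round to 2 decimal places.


Mean = (55 + 27 + 78 + 79 + 16 + 20) / 6 = 45.8333
Variance = sum((x_i - mean)^2) / n = 688.4722
Std = sqrt(688.4722) = 26.2388
Z = (x - mean) / std
= (55 - 45.8333) / 26.2388
= 9.1667 / 26.2388
= 0.35

0.35


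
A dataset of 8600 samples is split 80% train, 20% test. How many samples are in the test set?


Train samples = 8600 * 80% = 6880
Test samples = 8600 - 6880
= 1720

1720


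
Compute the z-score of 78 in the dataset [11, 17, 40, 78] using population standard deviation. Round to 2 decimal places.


Mean = (11 + 17 + 40 + 78) / 4 = 36.5
Variance = sum((x_i - mean)^2) / n = 691.25
Std = sqrt(691.25) = 26.2916
Z = (x - mean) / std
= (78 - 36.5) / 26.2916
= 41.5 / 26.2916
= 1.58

1.58


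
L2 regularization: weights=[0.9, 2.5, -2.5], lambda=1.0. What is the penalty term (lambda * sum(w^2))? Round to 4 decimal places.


Squaring each weight:
0.9^2 = 0.81
2.5^2 = 6.25
(-2.5)^2 = 6.25
Sum of squares = 13.31
Penalty = 1.0 * 13.31 = 13.3100

13.3100


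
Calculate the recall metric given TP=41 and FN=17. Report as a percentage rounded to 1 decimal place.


Recall = TP / (TP + FN) * 100
= 41 / (41 + 17)
= 41 / 58
= 0.7069
= 70.7%

70.7


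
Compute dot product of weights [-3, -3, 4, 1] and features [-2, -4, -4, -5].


Element-wise products:
-3 * -2 = 6
-3 * -4 = 12
4 * -4 = -16
1 * -5 = -5
Sum = 6 + 12 + -16 + -5
= -3

-3


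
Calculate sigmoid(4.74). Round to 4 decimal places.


sigmoid(z) = 1 / (1 + exp(-z))
exp(-(4.74)) = exp(-4.74) = 0.0087
1 + 0.0087 = 1.0087
1 / 1.0087 = 0.9913

0.9913


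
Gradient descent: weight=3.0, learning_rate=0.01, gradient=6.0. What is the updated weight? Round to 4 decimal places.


w_new = w_old - lr * gradient
= 3.0 - 0.01 * 6.0
= 3.0 - (0.06)
= 2.9400

2.9400


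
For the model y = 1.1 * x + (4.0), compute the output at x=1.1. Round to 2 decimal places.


y = 1.1 * 1.1 + (4.0)
= 1.21 + (4.0)
= 5.21

5.21


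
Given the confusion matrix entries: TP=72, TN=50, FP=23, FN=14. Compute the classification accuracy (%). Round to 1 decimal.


Accuracy = (TP + TN) / (TP + TN + FP + FN) * 100
= (72 + 50) / (72 + 50 + 23 + 14)
= 122 / 159
= 0.7673
= 76.7%

76.7


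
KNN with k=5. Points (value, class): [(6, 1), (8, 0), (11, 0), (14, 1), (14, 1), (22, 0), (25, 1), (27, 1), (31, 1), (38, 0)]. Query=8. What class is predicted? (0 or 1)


Distances from query 8:
Point 8 (class 0): distance = 0
Point 6 (class 1): distance = 2
Point 11 (class 0): distance = 3
Point 14 (class 1): distance = 6
Point 14 (class 1): distance = 6
K=5 nearest neighbors: classes = [0, 1, 0, 1, 1]
Votes for class 1: 3 / 5
Majority vote => class 1

1


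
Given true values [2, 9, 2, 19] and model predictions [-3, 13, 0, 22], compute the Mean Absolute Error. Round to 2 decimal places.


Absolute errors: [5, 4, 2, 3]
Sum of absolute errors = 14
MAE = 14 / 4 = 3.50

3.50


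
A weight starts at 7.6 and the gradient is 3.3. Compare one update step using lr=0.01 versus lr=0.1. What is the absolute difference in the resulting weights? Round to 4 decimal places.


With lr=0.01: w_new = 7.6 - 0.01 * 3.3 = 7.567
With lr=0.1: w_new = 7.6 - 0.1 * 3.3 = 7.27
Absolute difference = |7.567 - 7.27|
= 0.2970

0.2970


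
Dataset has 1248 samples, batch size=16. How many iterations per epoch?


Iterations per epoch = dataset_size / batch_size
= 1248 / 16
= 78

78


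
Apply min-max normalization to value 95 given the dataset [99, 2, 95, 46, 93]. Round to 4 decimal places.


Min = 2, Max = 99
Range = 99 - 2 = 97
Scaled = (x - min) / (max - min)
= (95 - 2) / 97
= 93 / 97
= 0.9588

0.9588


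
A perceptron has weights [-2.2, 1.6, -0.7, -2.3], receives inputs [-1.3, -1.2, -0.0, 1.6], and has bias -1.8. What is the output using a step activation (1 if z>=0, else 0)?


z = w . x + b
= -2.2*-1.3 + 1.6*-1.2 + -0.7*-0.0 + -2.3*1.6 + -1.8
= 2.86 + -1.92 + 0.0 + -3.68 + -1.8
= -2.74 + -1.8
= -4.54
Since z = -4.54 < 0, output = 0

0


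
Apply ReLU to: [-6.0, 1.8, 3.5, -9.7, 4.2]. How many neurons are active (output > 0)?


ReLU(x) = max(0, x) for each element:
ReLU(-6.0) = 0
ReLU(1.8) = 1.8
ReLU(3.5) = 3.5
ReLU(-9.7) = 0
ReLU(4.2) = 4.2
Active neurons (>0): 3

3


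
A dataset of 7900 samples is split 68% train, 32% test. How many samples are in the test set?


Train samples = 7900 * 68% = 5372
Test samples = 7900 - 5372
= 2528

2528


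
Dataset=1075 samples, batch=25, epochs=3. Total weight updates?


Iterations per epoch = 1075 / 25 = 43
Total updates = iterations_per_epoch * epochs
= 43 * 3
= 129

129


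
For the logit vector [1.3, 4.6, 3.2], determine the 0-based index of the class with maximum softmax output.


Softmax is a monotonic transformation, so it preserves the argmax.
We need to find the index of the maximum logit.
Index 0: 1.3
Index 1: 4.6
Index 2: 3.2
Maximum logit = 4.6 at index 1

1


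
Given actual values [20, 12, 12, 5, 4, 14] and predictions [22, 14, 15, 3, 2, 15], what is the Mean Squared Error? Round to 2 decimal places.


Differences: [-2, -2, -3, 2, 2, -1]
Squared errors: [4, 4, 9, 4, 4, 1]
Sum of squared errors = 26
MSE = 26 / 6 = 4.33

4.33


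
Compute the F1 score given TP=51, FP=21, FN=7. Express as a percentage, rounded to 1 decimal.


Precision = TP / (TP + FP) = 51 / 72 = 0.7083
Recall = TP / (TP + FN) = 51 / 58 = 0.8793
F1 = 2 * P * R / (P + R)
= 2 * 0.7083 * 0.8793 / (0.7083 + 0.8793)
= 1.2457 / 1.5876
= 0.7846
As percentage: 78.5%

78.5


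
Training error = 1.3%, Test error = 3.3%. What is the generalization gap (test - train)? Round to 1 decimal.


Generalization gap = test_error - train_error
= 3.3 - 1.3
= 2.0%
A moderate gap.

2.0


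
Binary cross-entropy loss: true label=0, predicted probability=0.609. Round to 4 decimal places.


For y=0: Loss = -log(1-p)
= -log(1 - 0.609)
= -log(0.391)
= -(-0.939)
= 0.9390

0.9390


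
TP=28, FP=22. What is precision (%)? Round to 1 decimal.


Precision = TP / (TP + FP) * 100
= 28 / (28 + 22)
= 28 / 50
= 0.56
= 56.0%

56.0


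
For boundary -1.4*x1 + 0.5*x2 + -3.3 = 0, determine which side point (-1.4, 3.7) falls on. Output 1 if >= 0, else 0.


Compute -1.4 * -1.4 + 0.5 * 3.7 + -3.3
= 1.96 + 1.85 + -3.3
= 0.51
Since 0.51 >= 0, the point is on the positive side.

1


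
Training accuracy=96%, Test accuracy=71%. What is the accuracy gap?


Gap = train_accuracy - test_accuracy
= 96 - 71
= 25%
This large gap strongly indicates overfitting.

25


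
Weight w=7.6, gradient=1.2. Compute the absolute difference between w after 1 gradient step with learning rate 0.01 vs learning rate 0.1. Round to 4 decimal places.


With lr=0.01: w_new = 7.6 - 0.01 * 1.2 = 7.588
With lr=0.1: w_new = 7.6 - 0.1 * 1.2 = 7.48
Absolute difference = |7.588 - 7.48|
= 0.1080

0.1080


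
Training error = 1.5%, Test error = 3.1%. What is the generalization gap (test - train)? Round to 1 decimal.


Generalization gap = test_error - train_error
= 3.1 - 1.5
= 1.6%
A small gap suggests good generalization.

1.6


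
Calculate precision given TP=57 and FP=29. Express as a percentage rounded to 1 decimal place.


Precision = TP / (TP + FP) * 100
= 57 / (57 + 29)
= 57 / 86
= 0.6628
= 66.3%

66.3


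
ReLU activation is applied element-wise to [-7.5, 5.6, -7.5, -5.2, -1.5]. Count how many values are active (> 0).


ReLU(x) = max(0, x) for each element:
ReLU(-7.5) = 0
ReLU(5.6) = 5.6
ReLU(-7.5) = 0
ReLU(-5.2) = 0
ReLU(-1.5) = 0
Active neurons (>0): 1

1


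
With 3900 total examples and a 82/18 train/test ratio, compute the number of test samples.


Train samples = 3900 * 82% = 3198
Test samples = 3900 - 3198
= 702

702


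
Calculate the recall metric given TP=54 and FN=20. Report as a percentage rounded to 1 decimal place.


Recall = TP / (TP + FN) * 100
= 54 / (54 + 20)
= 54 / 74
= 0.7297
= 73.0%

73.0


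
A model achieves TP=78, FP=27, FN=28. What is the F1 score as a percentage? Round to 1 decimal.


Precision = TP / (TP + FP) = 78 / 105 = 0.7429
Recall = TP / (TP + FN) = 78 / 106 = 0.7358
F1 = 2 * P * R / (P + R)
= 2 * 0.7429 * 0.7358 / (0.7429 + 0.7358)
= 1.0933 / 1.4787
= 0.7393
As percentage: 73.9%

73.9


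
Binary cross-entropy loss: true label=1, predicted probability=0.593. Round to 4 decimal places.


For y=1: Loss = -log(p)
= -log(0.593)
= -(-0.5226)
= 0.5226

0.5226


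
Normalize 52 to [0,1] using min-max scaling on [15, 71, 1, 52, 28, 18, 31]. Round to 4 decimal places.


Min = 1, Max = 71
Range = 71 - 1 = 70
Scaled = (x - min) / (max - min)
= (52 - 1) / 70
= 51 / 70
= 0.7286

0.7286


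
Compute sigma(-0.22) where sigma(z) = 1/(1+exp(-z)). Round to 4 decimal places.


sigmoid(z) = 1 / (1 + exp(-z))
exp(-(-0.22)) = exp(0.22) = 1.2461
1 + 1.2461 = 2.2461
1 / 2.2461 = 0.4452

0.4452


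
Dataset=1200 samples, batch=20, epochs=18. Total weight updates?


Iterations per epoch = 1200 / 20 = 60
Total updates = iterations_per_epoch * epochs
= 60 * 18
= 1080

1080


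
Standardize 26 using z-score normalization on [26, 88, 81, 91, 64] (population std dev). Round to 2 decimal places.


Mean = (26 + 88 + 81 + 91 + 64) / 5 = 70.0
Variance = sum((x_i - mean)^2) / n = 571.6
Std = sqrt(571.6) = 23.9082
Z = (x - mean) / std
= (26 - 70.0) / 23.9082
= -44.0 / 23.9082
= -1.84

-1.84


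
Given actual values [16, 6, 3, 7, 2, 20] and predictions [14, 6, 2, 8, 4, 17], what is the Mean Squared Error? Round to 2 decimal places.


Differences: [2, 0, 1, -1, -2, 3]
Squared errors: [4, 0, 1, 1, 4, 9]
Sum of squared errors = 19
MSE = 19 / 6 = 3.17

3.17


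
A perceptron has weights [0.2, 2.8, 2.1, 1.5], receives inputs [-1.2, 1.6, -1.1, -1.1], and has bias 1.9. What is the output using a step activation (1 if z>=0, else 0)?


z = w . x + b
= 0.2*-1.2 + 2.8*1.6 + 2.1*-1.1 + 1.5*-1.1 + 1.9
= -0.24 + 4.48 + -2.31 + -1.65 + 1.9
= 0.28 + 1.9
= 2.18
Since z = 2.18 >= 0, output = 1

1


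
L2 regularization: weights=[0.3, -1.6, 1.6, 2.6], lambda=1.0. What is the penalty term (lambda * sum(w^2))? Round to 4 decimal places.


Squaring each weight:
0.3^2 = 0.09
(-1.6)^2 = 2.56
1.6^2 = 2.56
2.6^2 = 6.76
Sum of squares = 11.97
Penalty = 1.0 * 11.97 = 11.9700

11.9700


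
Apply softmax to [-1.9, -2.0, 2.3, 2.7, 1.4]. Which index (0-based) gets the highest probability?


Softmax is a monotonic transformation, so it preserves the argmax.
We need to find the index of the maximum logit.
Index 0: -1.9
Index 1: -2.0
Index 2: 2.3
Index 3: 2.7
Index 4: 1.4
Maximum logit = 2.7 at index 3

3


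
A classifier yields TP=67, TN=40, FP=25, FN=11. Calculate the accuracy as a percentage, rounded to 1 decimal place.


Accuracy = (TP + TN) / (TP + TN + FP + FN) * 100
= (67 + 40) / (67 + 40 + 25 + 11)
= 107 / 143
= 0.7483
= 74.8%

74.8


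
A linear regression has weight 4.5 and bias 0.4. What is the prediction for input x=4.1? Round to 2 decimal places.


y = 4.5 * 4.1 + (0.4)
= 18.45 + (0.4)
= 18.85

18.85


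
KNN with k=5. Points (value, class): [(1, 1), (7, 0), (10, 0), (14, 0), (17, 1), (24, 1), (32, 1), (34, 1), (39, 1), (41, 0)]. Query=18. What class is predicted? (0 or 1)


Distances from query 18:
Point 17 (class 1): distance = 1
Point 14 (class 0): distance = 4
Point 24 (class 1): distance = 6
Point 10 (class 0): distance = 8
Point 7 (class 0): distance = 11
K=5 nearest neighbors: classes = [1, 0, 1, 0, 0]
Votes for class 1: 2 / 5
Majority vote => class 0

0


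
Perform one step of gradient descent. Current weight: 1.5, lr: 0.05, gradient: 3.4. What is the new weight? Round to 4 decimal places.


w_new = w_old - lr * gradient
= 1.5 - 0.05 * 3.4
= 1.5 - (0.17)
= 1.3300

1.3300


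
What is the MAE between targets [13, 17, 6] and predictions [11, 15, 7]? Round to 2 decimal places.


Absolute errors: [2, 2, 1]
Sum of absolute errors = 5
MAE = 5 / 3 = 1.67

1.67


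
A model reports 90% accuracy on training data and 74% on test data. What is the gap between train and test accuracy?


Gap = train_accuracy - test_accuracy
= 90 - 74
= 16%
This gap suggests the model is overfitting.

16


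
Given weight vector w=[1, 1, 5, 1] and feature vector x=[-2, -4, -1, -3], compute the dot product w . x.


Element-wise products:
1 * -2 = -2
1 * -4 = -4
5 * -1 = -5
1 * -3 = -3
Sum = -2 + -4 + -5 + -3
= -14

-14


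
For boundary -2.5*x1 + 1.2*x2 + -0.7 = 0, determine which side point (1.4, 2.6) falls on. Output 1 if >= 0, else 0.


Compute -2.5 * 1.4 + 1.2 * 2.6 + -0.7
= -3.5 + 3.12 + -0.7
= -1.08
Since -1.08 < 0, the point is on the negative side.

0


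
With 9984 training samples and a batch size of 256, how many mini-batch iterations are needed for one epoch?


Iterations per epoch = dataset_size / batch_size
= 9984 / 256
= 39

39


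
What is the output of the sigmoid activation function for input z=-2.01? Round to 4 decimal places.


sigmoid(z) = 1 / (1 + exp(-z))
exp(-(-2.01)) = exp(2.01) = 7.4633
1 + 7.4633 = 8.4633
1 / 8.4633 = 0.1182

0.1182


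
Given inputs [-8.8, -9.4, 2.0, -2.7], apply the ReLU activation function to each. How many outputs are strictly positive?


ReLU(x) = max(0, x) for each element:
ReLU(-8.8) = 0
ReLU(-9.4) = 0
ReLU(2.0) = 2.0
ReLU(-2.7) = 0
Active neurons (>0): 1

1


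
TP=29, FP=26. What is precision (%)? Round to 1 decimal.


Precision = TP / (TP + FP) * 100
= 29 / (29 + 26)
= 29 / 55
= 0.5273
= 52.7%

52.7


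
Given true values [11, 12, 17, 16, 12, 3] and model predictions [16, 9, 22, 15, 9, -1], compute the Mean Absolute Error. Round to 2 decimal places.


Absolute errors: [5, 3, 5, 1, 3, 4]
Sum of absolute errors = 21
MAE = 21 / 6 = 3.50

3.50


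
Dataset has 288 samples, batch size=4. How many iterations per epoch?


Iterations per epoch = dataset_size / batch_size
= 288 / 4
= 72

72


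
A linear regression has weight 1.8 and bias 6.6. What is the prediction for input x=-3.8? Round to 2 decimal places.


y = 1.8 * -3.8 + (6.6)
= -6.84 + (6.6)
= -0.24

-0.24


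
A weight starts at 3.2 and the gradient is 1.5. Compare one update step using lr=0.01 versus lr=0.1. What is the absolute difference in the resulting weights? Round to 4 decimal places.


With lr=0.01: w_new = 3.2 - 0.01 * 1.5 = 3.185
With lr=0.1: w_new = 3.2 - 0.1 * 1.5 = 3.05
Absolute difference = |3.185 - 3.05|
= 0.1350

0.1350


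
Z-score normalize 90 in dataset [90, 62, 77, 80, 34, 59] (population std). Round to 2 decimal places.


Mean = (90 + 62 + 77 + 80 + 34 + 59) / 6 = 67.0
Variance = sum((x_i - mean)^2) / n = 329.3333
Std = sqrt(329.3333) = 18.1475
Z = (x - mean) / std
= (90 - 67.0) / 18.1475
= 23.0 / 18.1475
= 1.27

1.27


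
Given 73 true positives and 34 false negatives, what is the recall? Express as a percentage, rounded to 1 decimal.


Recall = TP / (TP + FN) * 100
= 73 / (73 + 34)
= 73 / 107
= 0.6822
= 68.2%

68.2


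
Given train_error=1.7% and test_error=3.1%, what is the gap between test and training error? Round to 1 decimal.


Generalization gap = test_error - train_error
= 3.1 - 1.7
= 1.4%
A small gap suggests good generalization.

1.4


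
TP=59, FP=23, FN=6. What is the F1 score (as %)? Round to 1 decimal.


Precision = TP / (TP + FP) = 59 / 82 = 0.7195
Recall = TP / (TP + FN) = 59 / 65 = 0.9077
F1 = 2 * P * R / (P + R)
= 2 * 0.7195 * 0.9077 / (0.7195 + 0.9077)
= 1.3062 / 1.6272
= 0.8027
As percentage: 80.3%

80.3


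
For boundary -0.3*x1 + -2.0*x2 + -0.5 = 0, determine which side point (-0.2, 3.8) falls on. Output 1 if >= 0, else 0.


Compute -0.3 * -0.2 + -2.0 * 3.8 + -0.5
= 0.06 + -7.6 + -0.5
= -8.04
Since -8.04 < 0, the point is on the negative side.

0


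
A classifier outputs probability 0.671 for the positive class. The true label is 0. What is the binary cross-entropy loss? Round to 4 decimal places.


For y=0: Loss = -log(1-p)
= -log(1 - 0.671)
= -log(0.329)
= -(-1.1117)
= 1.1117

1.1117


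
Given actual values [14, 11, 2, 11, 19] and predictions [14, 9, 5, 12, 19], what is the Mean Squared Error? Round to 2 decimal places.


Differences: [0, 2, -3, -1, 0]
Squared errors: [0, 4, 9, 1, 0]
Sum of squared errors = 14
MSE = 14 / 5 = 2.80

2.80


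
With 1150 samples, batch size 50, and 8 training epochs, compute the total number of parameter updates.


Iterations per epoch = 1150 / 50 = 23
Total updates = iterations_per_epoch * epochs
= 23 * 8
= 184

184


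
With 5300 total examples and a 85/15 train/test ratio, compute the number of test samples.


Train samples = 5300 * 85% = 4505
Test samples = 5300 - 4505
= 795

795


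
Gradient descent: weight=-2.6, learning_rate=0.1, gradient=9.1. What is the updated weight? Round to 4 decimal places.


w_new = w_old - lr * gradient
= -2.6 - 0.1 * 9.1
= -2.6 - (0.91)
= -3.5100

-3.5100


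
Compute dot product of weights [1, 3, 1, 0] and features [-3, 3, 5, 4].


Element-wise products:
1 * -3 = -3
3 * 3 = 9
1 * 5 = 5
0 * 4 = 0
Sum = -3 + 9 + 5 + 0
= 11

11


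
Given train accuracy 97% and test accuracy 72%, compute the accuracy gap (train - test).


Gap = train_accuracy - test_accuracy
= 97 - 72
= 25%
This large gap strongly indicates overfitting.

25


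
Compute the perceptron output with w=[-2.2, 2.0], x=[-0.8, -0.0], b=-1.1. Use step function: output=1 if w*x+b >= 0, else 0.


z = w . x + b
= -2.2*-0.8 + 2.0*-0.0 + -1.1
= 1.76 + -0.0 + -1.1
= 1.76 + -1.1
= 0.66
Since z = 0.66 >= 0, output = 1

1


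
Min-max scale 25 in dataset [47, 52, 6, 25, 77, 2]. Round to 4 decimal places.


Min = 2, Max = 77
Range = 77 - 2 = 75
Scaled = (x - min) / (max - min)
= (25 - 2) / 75
= 23 / 75
= 0.3067

0.3067


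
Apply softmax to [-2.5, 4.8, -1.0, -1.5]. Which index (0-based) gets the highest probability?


Softmax is a monotonic transformation, so it preserves the argmax.
We need to find the index of the maximum logit.
Index 0: -2.5
Index 1: 4.8
Index 2: -1.0
Index 3: -1.5
Maximum logit = 4.8 at index 1

1


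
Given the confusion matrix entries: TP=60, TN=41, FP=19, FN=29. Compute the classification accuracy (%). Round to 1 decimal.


Accuracy = (TP + TN) / (TP + TN + FP + FN) * 100
= (60 + 41) / (60 + 41 + 19 + 29)
= 101 / 149
= 0.6779
= 67.8%

67.8


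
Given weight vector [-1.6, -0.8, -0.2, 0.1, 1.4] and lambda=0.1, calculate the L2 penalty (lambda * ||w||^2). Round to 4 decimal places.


Squaring each weight:
(-1.6)^2 = 2.56
(-0.8)^2 = 0.64
(-0.2)^2 = 0.04
0.1^2 = 0.01
1.4^2 = 1.96
Sum of squares = 5.21
Penalty = 0.1 * 5.21 = 0.5210

0.5210


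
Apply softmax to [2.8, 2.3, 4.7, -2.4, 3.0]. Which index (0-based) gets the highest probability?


Softmax is a monotonic transformation, so it preserves the argmax.
We need to find the index of the maximum logit.
Index 0: 2.8
Index 1: 2.3
Index 2: 4.7
Index 3: -2.4
Index 4: 3.0
Maximum logit = 4.7 at index 2

2


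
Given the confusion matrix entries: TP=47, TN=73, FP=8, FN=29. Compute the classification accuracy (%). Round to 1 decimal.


Accuracy = (TP + TN) / (TP + TN + FP + FN) * 100
= (47 + 73) / (47 + 73 + 8 + 29)
= 120 / 157
= 0.7643
= 76.4%

76.4


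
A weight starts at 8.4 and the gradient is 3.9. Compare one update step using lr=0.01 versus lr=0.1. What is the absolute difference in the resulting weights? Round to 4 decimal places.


With lr=0.01: w_new = 8.4 - 0.01 * 3.9 = 8.361
With lr=0.1: w_new = 8.4 - 0.1 * 3.9 = 8.01
Absolute difference = |8.361 - 8.01|
= 0.3510

0.3510


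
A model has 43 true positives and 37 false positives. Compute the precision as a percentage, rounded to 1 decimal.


Precision = TP / (TP + FP) * 100
= 43 / (43 + 37)
= 43 / 80
= 0.5375
= 53.8%

53.8


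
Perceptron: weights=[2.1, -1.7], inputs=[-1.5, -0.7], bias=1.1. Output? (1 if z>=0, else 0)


z = w . x + b
= 2.1*-1.5 + -1.7*-0.7 + 1.1
= -3.15 + 1.19 + 1.1
= -1.96 + 1.1
= -0.86
Since z = -0.86 < 0, output = 0

0


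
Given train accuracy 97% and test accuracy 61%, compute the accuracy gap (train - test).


Gap = train_accuracy - test_accuracy
= 97 - 61
= 36%
This large gap strongly indicates overfitting.

36


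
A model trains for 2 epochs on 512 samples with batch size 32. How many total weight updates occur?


Iterations per epoch = 512 / 32 = 16
Total updates = iterations_per_epoch * epochs
= 16 * 2
= 32

32


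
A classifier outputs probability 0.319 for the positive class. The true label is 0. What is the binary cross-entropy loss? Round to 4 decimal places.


For y=0: Loss = -log(1-p)
= -log(1 - 0.319)
= -log(0.681)
= -(-0.3842)
= 0.3842

0.3842


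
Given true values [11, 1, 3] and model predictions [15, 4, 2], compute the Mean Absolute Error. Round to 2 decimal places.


Absolute errors: [4, 3, 1]
Sum of absolute errors = 8
MAE = 8 / 3 = 2.67

2.67


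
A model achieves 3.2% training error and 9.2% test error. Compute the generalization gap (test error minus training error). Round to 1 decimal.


Generalization gap = test_error - train_error
= 9.2 - 3.2
= 6.0%
A moderate gap.

6.0


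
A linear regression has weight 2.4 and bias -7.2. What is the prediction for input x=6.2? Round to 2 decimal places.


y = 2.4 * 6.2 + (-7.2)
= 14.88 + (-7.2)
= 7.68

7.68


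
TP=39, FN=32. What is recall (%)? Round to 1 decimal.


Recall = TP / (TP + FN) * 100
= 39 / (39 + 32)
= 39 / 71
= 0.5493
= 54.9%

54.9


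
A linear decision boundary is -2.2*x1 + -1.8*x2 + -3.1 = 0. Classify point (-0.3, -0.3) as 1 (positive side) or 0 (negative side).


Compute -2.2 * -0.3 + -1.8 * -0.3 + -3.1
= 0.66 + 0.54 + -3.1
= -1.9
Since -1.9 < 0, the point is on the negative side.

0


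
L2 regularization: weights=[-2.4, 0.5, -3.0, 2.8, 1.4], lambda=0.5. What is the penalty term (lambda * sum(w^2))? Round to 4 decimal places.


Squaring each weight:
(-2.4)^2 = 5.76
0.5^2 = 0.25
(-3.0)^2 = 9.0
2.8^2 = 7.84
1.4^2 = 1.96
Sum of squares = 24.81
Penalty = 0.5 * 24.81 = 12.4050

12.4050


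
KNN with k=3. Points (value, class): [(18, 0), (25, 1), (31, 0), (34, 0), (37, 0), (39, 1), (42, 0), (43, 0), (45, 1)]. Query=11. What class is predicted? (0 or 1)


Distances from query 11:
Point 18 (class 0): distance = 7
Point 25 (class 1): distance = 14
Point 31 (class 0): distance = 20
K=3 nearest neighbors: classes = [0, 1, 0]
Votes for class 1: 1 / 3
Majority vote => class 0

0


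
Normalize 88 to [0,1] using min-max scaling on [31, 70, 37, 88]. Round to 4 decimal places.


Min = 31, Max = 88
Range = 88 - 31 = 57
Scaled = (x - min) / (max - min)
= (88 - 31) / 57
= 57 / 57
= 1.0000

1.0000


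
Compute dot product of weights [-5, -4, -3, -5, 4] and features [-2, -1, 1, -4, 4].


Element-wise products:
-5 * -2 = 10
-4 * -1 = 4
-3 * 1 = -3
-5 * -4 = 20
4 * 4 = 16
Sum = 10 + 4 + -3 + 20 + 16
= 47

47


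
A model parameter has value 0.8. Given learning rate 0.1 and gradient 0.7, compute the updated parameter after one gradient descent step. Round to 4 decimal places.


w_new = w_old - lr * gradient
= 0.8 - 0.1 * 0.7
= 0.8 - (0.07)
= 0.7300

0.7300


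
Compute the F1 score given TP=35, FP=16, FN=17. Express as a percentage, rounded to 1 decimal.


Precision = TP / (TP + FP) = 35 / 51 = 0.6863
Recall = TP / (TP + FN) = 35 / 52 = 0.6731
F1 = 2 * P * R / (P + R)
= 2 * 0.6863 * 0.6731 / (0.6863 + 0.6731)
= 0.9238 / 1.3594
= 0.6796
As percentage: 68.0%

68.0
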